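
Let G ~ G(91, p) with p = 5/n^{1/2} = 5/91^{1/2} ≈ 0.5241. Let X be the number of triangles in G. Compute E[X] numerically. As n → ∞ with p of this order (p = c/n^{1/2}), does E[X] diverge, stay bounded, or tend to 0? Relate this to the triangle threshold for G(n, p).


Number of potential triangles: C(91, 3) = 121485.
Each occurs with probability p³ ≈ (0.5241)³ ≈ 1.439952e-01.
By linearity: E[X] = C(91, 3)·p³ ≈ 121485 · 1.439952e-01 ≈ 17493.2532.
Since α = 1/2 < 1, p = c/n^{1/2} ≫ 1/n is above the triangle threshold p ~ 1/n. Asymptotically E[X] ~ (c³/6)·n^{3(1−α)} = (5³/6)·n^{1.5} → ∞; triangles are abundant w.h.p.

E[X] ≈ 17493.2532; in regime p = Θ(1/n^{1/2}) E[X] diverges (above the triangle threshold p ~ 1/n).


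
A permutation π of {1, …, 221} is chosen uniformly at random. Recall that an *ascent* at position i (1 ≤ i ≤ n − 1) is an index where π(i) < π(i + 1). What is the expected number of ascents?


Write X = Σ X_I over i = 1, …, 220, with X_I the indicator of one ascent.
There are 220 indicators.
For each fixed i, the pair (π(i), π(i+1)) is a uniformly random ordered pair of distinct values from {1, …, 221}; by symmetry P[π(i) < π(i+1)] = 1/2.
By linearity: E[X] = 220 · (1/2) = (221 − 1) · (1/2) = 110 ≈ 110.0000.

E[X] = 110 = 110.0000.


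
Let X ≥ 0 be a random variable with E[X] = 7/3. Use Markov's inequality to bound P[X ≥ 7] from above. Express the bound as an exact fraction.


μ = E[X] = 7/3, a = 7.
Markov: P[X ≥ 7] ≤ μ/a = (7/3)/7 = 1/3.
Numerically: ≈ 0.333.
(Since a = 7 > μ = 2.333, the bound 1/3 is < 1 and informative.)

P[X ≥ 7] ≤ 1/3 ≈ 0.333.


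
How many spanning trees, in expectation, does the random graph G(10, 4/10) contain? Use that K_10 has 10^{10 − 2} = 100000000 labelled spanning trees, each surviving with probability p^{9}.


K_10 has 10^{10 − 2} = 100000000 labelled spanning trees.
For each such spanning tree H, let X_H = 1 if all 9 edges of H are present in G. Then P[X_H = 1] = p^{9} = (2/5)^{9} = 512/1953125.
By linearity of expectation: E[X] = Σ_H E[X_H] = 100000000 · p^{9} = 100000000 · 512/1953125 = 131072/5.
Numerically: E[X] ≈ 2.62e+04.

E[X] = 100000000 · (2/5)^{9} = 131072/5 ≈ 2.62e+04.


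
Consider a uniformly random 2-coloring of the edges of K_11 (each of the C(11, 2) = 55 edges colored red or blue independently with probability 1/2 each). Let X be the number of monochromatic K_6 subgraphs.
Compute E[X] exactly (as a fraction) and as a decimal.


Let X = Σ_S X_S over the C(11, 6) = 462 subsets S of size 6, where X_S = 1 if the K_6 on S is monochromatic.
For a fixed S, the K_6 on S has C(6, 2) = 15 edges. P[all 15 edges red] = (1/2)^15, and likewise for blue, so P[monochromatic] = 2·(1/2)^15 = 2^{1 − 15} = 1/16384.
By linearity: E[X] = C(11, 6) · 2^{1 − 15} = 462 · 1/16384 = 231/8192.
Numerically: E[X] ≈ 0.02820.

E[X] = C(11,6)·2^(1−C(6,2)) = 231/8192 ≈ 0.02820.


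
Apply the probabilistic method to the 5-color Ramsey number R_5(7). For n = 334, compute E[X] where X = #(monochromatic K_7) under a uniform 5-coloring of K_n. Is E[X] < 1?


E[X] = C(334, 7) · 5^{1 − 21} = 86359460961576 · 5^{−20} = 86359460961576/95367431640625.
As a reduced fraction: E[X] = 86359460961576/95367431640625 ≈ 0.905545.
Is E[X] < 1? YES.
Since E[X] < 1, there exists a 5-coloring of K_{334} with no monochromatic K_7; hence R_5(7) > 334.

E[X] = 86359460961576/95367431640625 ≈ 0.905545; E[X] < 1, so R_5(7) > 334.


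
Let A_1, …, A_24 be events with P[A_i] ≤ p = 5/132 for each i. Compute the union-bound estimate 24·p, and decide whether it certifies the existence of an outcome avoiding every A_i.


Union bound: P[∪_{i=1}^{24} A_i] ≤ Σ_i P[A_i] ≤ 24·p = 24·(5/132) = 10/11.
Numerically: 10/11 ≈ 0.9091.
Is 10/11 < 1? YES.
Since P[∪ A_i] ≤ 10/11 < 1, the complement has P[∩ A_i^c] ≥ 1 − 10/11 = 1/11 > 0, so some outcome avoids every A_i.

24·p = 10/11 ≈ 0.9091; existence CERTIFIED by the union bound.


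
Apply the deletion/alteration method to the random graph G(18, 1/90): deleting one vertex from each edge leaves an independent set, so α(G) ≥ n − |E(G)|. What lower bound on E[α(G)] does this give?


E[|E(G)|] = C(18, 2)·p = 153 · (1/90) = 17/10.
E[α(G)] ≥ n − E[|E(G)|] = 18 − 17/10 = 163/10.
Numerically: ≈ 16.30000.
(This is only a lower bound; the true E[α(G)] may be larger.)

E[α(G)] ≥ 163/10 ≈ 16.30000.


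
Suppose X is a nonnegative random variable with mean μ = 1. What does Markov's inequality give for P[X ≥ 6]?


μ = E[X] = 1, a = 6.
Markov: P[X ≥ 6] ≤ μ/a = (1)/6 = 1/6.
Numerically: ≈ 0.167.
(Since a = 6 > μ = 1.000, the bound 1/6 is < 1 and informative.)

P[X ≥ 6] ≤ 1/6 ≈ 0.167.


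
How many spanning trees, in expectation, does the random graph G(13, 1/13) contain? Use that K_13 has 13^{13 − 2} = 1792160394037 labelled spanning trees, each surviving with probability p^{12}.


K_13 has 13^{13 − 2} = 1792160394037 labelled spanning trees.
For each such spanning tree H, let X_H = 1 if all 12 edges of H are present in G. Then P[X_H = 1] = p^{12} = (1/13)^{12} = 1/23298085122481.
By linearity of expectation: E[X] = Σ_H E[X_H] = 1792160394037 · p^{12} = 1792160394037 · 1/23298085122481 = 1/13.
Numerically: E[X] ≈ 0.076923.

E[X] = 1792160394037 · (1/13)^{12} = 1/13 ≈ 0.076923.


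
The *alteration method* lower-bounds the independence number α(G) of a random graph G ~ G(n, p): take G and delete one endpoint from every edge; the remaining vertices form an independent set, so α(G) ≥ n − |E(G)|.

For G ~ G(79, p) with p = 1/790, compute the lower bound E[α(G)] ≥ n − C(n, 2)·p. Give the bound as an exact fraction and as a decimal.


E[|E(G)|] = C(79, 2)·p = 3081 · (1/790) = 39/10.
E[α(G)] ≥ n − E[|E(G)|] = 79 − 39/10 = 751/10.
Numerically: ≈ 75.1000.
(This is only a lower bound; the true E[α(G)] may be larger.)

E[α(G)] ≥ 751/10 ≈ 75.1000.


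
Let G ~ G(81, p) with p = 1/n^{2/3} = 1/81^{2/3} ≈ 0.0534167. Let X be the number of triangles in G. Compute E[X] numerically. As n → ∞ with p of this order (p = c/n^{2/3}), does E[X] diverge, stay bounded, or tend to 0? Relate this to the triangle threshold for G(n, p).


Number of potential triangles: C(81, 3) = 85320.
Each occurs with probability p³ ≈ (0.0534167)³ ≈ 1.52415790e-04.
By linearity: E[X] = C(81, 3)·p³ ≈ 85320 · 1.52415790e-04 ≈ 13.004115.
Since α = 2/3 < 1, p = c/n^{2/3} ≫ 1/n is above the triangle threshold p ~ 1/n. Asymptotically E[X] ~ (c³/6)·n^{3(1−α)} = (1³/6)·n^{1} → ∞; triangles are abundant w.h.p.

E[X] ≈ 13.004115; in regime p = Θ(1/n^{2/3}) E[X] diverges (above the triangle threshold p ~ 1/n).


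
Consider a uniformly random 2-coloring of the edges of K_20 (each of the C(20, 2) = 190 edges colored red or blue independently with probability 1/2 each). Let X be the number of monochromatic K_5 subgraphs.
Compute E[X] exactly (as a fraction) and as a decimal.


Let X = Σ_S X_S over the C(20, 5) = 15504 subsets S of size 5, where X_S = 1 if the K_5 on S is monochromatic.
For a fixed S, the K_5 on S has C(5, 2) = 10 edges. P[all 10 edges red] = (1/2)^10, and likewise for blue, so P[monochromatic] = 2·(1/2)^10 = 2^{1 − 10} = 1/512.
Summing: E[X] = C(20, 5) · 2^{1 − 10} = 15504 · 1/512 = 969/32.
Numerically: E[X] ≈ 30.28125.

E[X] = C(20,5)·2^(1−C(5,2)) = 969/32 ≈ 30.28125.


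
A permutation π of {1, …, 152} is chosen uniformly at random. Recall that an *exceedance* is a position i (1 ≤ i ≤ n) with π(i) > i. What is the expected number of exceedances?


Write X = Σ_{i=1}^{152} X_i, where X_i = 1_{π(i) > i}.
For each fixed i, π(i) is uniform over {1, …, 152} (marginal of a uniform permutation), so P[π(i) > i] = (n − i)/n. Summing: Σ_{i=1}^{152} (n − i)/n = (0 + 1 + … + 151)/152 = 152(152 − 1)/(2·152) = (152 − 1)/2.
Hence E[X] = Σ_{i=1}^{152} (152 − i)/152 = 151/2 ≈ 75.5000.

E[X] = 151/2 = 75.5000.


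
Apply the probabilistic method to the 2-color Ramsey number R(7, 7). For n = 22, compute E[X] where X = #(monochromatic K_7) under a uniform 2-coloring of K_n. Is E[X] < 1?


E[X] = C(22, 7) · 2^{1 − 21} = 170544 · 2^{−20} = 170544/1048576.
As a reduced fraction: E[X] = 10659/65536 ≈ 0.163.
Is E[X] < 1? YES.
Since E[X] < 1, there exists a 2-coloring of K_{22} with no monochromatic K_7; hence R(7, 7) > 22.

E[X] = 10659/65536 ≈ 0.163; E[X] < 1, so R(7, 7) > 22.


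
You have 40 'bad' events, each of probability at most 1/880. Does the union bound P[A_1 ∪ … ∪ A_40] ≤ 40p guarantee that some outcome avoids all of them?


Union bound: P[∪_{i=1}^{40} A_i] ≤ Σ_i P[A_i] ≤ 40·p = 40·(1/880) = 1/22.
Numerically: 1/22 ≈ 0.045455.
Is 1/22 < 1? YES.
Since P[∪ A_i] ≤ 1/22 < 1, the complement has P[∩ A_i^c] ≥ 1 − 1/22 = 21/22 > 0, so some outcome avoids every A_i.

40·p = 1/22 ≈ 0.045455; existence CERTIFIED by the union bound.


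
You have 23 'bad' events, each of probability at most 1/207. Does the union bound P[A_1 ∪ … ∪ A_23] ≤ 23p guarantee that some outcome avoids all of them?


Union bound: P[∪_{i=1}^{23} A_i] ≤ Σ_i P[A_i] ≤ 23·p = 23·(1/207) = 1/9.
Numerically: 1/9 ≈ 0.111.
Is 1/9 < 1? YES.
Since P[∪ A_i] ≤ 1/9 < 1, the complement has P[∩ A_i^c] ≥ 1 − 1/9 = 8/9 > 0, so some outcome avoids every A_i.

23·p = 1/9 ≈ 0.111; existence CERTIFIED by the union bound.


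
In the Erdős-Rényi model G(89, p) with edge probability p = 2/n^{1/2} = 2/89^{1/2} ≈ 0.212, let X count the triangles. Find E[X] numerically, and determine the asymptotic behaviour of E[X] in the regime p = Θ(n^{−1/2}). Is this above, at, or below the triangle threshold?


Number of potential triangles: C(89, 3) = 113564.
Each occurs with probability p³ ≈ (0.212)³ ≈ 9.528071e-03.
By linearity: E[X] = C(89, 3)·p³ ≈ 113564 · 9.528071e-03 ≈ 1082.0458.
Since α = 1/2 < 1, p = c/n^{1/2} ≫ 1/n is above the triangle threshold p ~ 1/n. Asymptotically E[X] ~ (c³/6)·n^{3(1−α)} = (2³/6)·n^{1.5} → ∞; triangles are abundant w.h.p.

E[X] ≈ 1082.0458; in regime p = Θ(1/n^{1/2}) E[X] diverges (above the triangle threshold p ~ 1/n).


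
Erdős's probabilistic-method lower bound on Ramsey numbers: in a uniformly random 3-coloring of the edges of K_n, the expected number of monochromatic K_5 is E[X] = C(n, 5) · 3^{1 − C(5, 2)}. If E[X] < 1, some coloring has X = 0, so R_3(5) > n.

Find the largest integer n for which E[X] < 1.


We need C(n, 5) · 3^{1 − 10} < 1, i.e. C(n, 5) < 3^{10 − 1} = 19683.
Check values of n near the boundary:
  n = 14: C(14, 5) = 2002; 2002 < 19683? YES
  n = 15: C(15, 5) = 3003; 3003 < 19683? YES
  n = 16: C(16, 5) = 4368; 4368 < 19683? YES
  n = 17: C(17, 5) = 6188; 6188 < 19683? YES
  n = 18: C(18, 5) = 8568; 8568 < 19683? YES
  n = 19: C(19, 5) = 11628; 11628 < 19683? YES
  n = 20: C(20, 5) = 15504; 15504 < 19683? YES
  n = 21: C(21, 5) = 20349; 20349 < 19683? NO
  n = 22: C(22, 5) = 26334; 26334 < 19683? NO
The largest n with C(n, 5) < 19683 is n = 20 (where E[X] = 5168/6561 ≈ 0.788). Hence R_3(5) > 20, i.e. R_3(5) ≥ 21.

Largest n = 20; hence R_3(5) > 20.


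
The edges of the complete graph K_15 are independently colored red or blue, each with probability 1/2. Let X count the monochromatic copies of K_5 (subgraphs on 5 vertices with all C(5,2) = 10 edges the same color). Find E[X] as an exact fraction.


Let X = Σ_S X_S over the C(15, 5) = 3003 subsets S of size 5, where X_S = 1 if the K_5 on S is monochromatic.
For a fixed S, the K_5 on S has C(5, 2) = 10 edges. P[all 10 edges red] = (1/2)^10, and likewise for blue, so P[monochromatic] = 2·(1/2)^10 = 2^{1 − 10} = 1/512.
By linearity: E[X] = C(15, 5) · 2^{1 − 10} = 3003 · 1/512 = 3003/512.
Numerically: E[X] ≈ 5.865234.

E[X] = C(15,5)·2^(1−C(5,2)) = 3003/512 ≈ 5.865234.


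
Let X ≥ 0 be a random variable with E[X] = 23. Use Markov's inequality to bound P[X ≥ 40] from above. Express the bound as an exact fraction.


μ = E[X] = 23, a = 40.
Markov: P[X ≥ 40] ≤ μ/a = (23)/40 = 23/40.
Numerically: ≈ 0.5750.
(Since a = 40 > μ = 23.0000, the bound 23/40 is < 1 and informative.)

P[X ≥ 40] ≤ 23/40 ≈ 0.5750.


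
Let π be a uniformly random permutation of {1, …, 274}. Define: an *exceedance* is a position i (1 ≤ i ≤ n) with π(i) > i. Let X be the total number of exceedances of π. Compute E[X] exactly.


Write X = Σ_{i=1}^{274} X_i, where X_i = 1_{π(i) > i}.
For each fixed i, π(i) is uniform over {1, …, 274} (marginal of a uniform permutation), so P[π(i) > i] = (n − i)/n. Summing: Σ_{i=1}^{274} (n − i)/n = (0 + 1 + … + 273)/274 = 274(274 − 1)/(2·274) = (274 − 1)/2.
Hence E[X] = Σ_{i=1}^{274} (274 − i)/274 = 273/2 ≈ 136.50000.

E[X] = 273/2 = 136.50000.


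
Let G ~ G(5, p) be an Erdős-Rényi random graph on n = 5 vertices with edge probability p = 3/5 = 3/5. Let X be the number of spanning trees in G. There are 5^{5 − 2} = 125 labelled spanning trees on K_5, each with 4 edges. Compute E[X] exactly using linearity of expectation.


K_5 has 5^{5 − 2} = 125 labelled spanning trees.
For each such spanning tree H, let X_H = 1 if all 4 edges of H are present in G. Then P[X_H = 1] = p^{4} = (3/5)^{4} = 81/625.
By linearity: E[X] = Σ_H E[X_H] = 125 · p^{4} = 125 · 81/625 = 81/5.
Numerically: E[X] ≈ 16.2.

E[X] = 125 · (3/5)^{4} = 81/5 ≈ 16.2.


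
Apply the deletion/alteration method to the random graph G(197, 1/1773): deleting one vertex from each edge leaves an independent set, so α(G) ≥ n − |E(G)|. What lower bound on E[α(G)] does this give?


E[|E(G)|] = C(197, 2)·p = 19306 · (1/1773) = 98/9.
E[α(G)] ≥ n − E[|E(G)|] = 197 − 98/9 = 1675/9.
Numerically: ≈ 186.1111.
(This is only a lower bound; the true E[α(G)] may be larger.)

E[α(G)] ≥ 1675/9 ≈ 186.1111.


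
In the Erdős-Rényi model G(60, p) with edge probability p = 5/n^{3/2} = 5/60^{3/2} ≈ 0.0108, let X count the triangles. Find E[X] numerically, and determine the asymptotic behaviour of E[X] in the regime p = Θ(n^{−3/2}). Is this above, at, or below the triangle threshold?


Number of potential triangles: C(60, 3) = 34220.
Each occurs with probability p³ ≈ (0.0108)³ ≈ 1.24517e-06.
By linearity: E[X] = C(60, 3)·p³ ≈ 34220 · 1.24517e-06 ≈ 0.043.
Since α = 3/2 > 1, p = c/n^{3/2} = o(1/n) is below the triangle threshold p ~ 1/n. Asymptotically E[X] ~ (c³/6)·n^{3(1−α)} = (5³/6)·n^{-1.5} → 0, so by Markov's inequality G has no triangles w.h.p.

E[X] ≈ 0.043; in regime p = Θ(1/n^{3/2}) E[X] tends to 0 (below the triangle threshold p ~ 1/n).


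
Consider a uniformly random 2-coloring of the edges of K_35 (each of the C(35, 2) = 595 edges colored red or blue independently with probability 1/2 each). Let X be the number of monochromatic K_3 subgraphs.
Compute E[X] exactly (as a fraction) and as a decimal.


Let X = Σ_S X_S over the C(35, 3) = 6545 subsets S of size 3, where X_S = 1 if the K_3 on S is monochromatic.
For a fixed S, the K_3 on S has C(3, 2) = 3 edges. P[all 3 edges red] = (1/2)^3, and likewise for blue, so P[monochromatic] = 2·(1/2)^3 = 2^{1 − 3} = 1/4.
By linearity of expectation: E[X] = C(35, 3) · 2^{1 − 3} = 6545 · 1/4 = 6545/4.
Numerically: E[X] ≈ 1636.250.

E[X] = C(35,3)·2^(1−C(3,2)) = 6545/4 ≈ 1636.250.


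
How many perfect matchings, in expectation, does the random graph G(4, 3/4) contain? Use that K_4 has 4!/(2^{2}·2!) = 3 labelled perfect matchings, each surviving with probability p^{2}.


K_4 has 4!/(2^{2}·2!) = 3 labelled perfect matchings.
For each such perfect matching H, let X_H = 1 if all 2 edges of H are present in G. Then P[X_H = 1] = p^{2} = (3/4)^{2} = 9/16.
By linearity: E[X] = Σ_H E[X_H] = 3 · p^{2} = 3 · 9/16 = 27/16.
Numerically: E[X] ≈ 1.69.

E[X] = 3 · (3/4)^{2} = 27/16 ≈ 1.69.


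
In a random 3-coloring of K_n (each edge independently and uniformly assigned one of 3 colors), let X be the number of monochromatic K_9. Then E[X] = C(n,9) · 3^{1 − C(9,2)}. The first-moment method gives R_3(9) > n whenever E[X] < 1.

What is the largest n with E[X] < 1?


We need C(n, 9) · 3^{1 − 36} < 1, i.e. C(n, 9) < 3^{36 − 1} = 50031545098999707.
Check values of n near the boundary:
  n = 296: C(296, 9) = 42513789098994080; 42513789098994080 < 50031545098999707? YES
  n = 297: C(297, 9) = 43842345008337645; 43842345008337645 < 50031545098999707? YES
  n = 298: C(298, 9) = 45207677551849890; 45207677551849890 < 50031545098999707? YES
  n = 299: C(299, 9) = 46610674441390059; 46610674441390059 < 50031545098999707? YES
  n = 300: C(300, 9) = 48052241692154700; 48052241692154700 < 50031545098999707? YES
  n = 301: C(301, 9) = 49533303936090975; 49533303936090975 < 50031545098999707? YES
  n = 302: C(302, 9) = 51054804739588650; 51054804739588650 < 50031545098999707? NO
The largest n with C(n, 9) < 50031545098999707 is n = 301 (where E[X] = 16511101312030325/16677181699666569 ≈ 0.99004). Hence R_3(9) > 301, i.e. R_3(9) ≥ 302.

Largest n = 301; hence R_3(9) > 301.


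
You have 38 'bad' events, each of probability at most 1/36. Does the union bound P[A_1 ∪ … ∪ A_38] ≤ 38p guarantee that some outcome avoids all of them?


Union bound: P[∪_{i=1}^{38} A_i] ≤ Σ_i P[A_i] ≤ 38·p = 38·(1/36) = 19/18.
Numerically: 19/18 ≈ 1.0556.
Is 19/18 < 1? NO.
Since the bound 19/18 is ≥ 1, the union bound is uninformative here; it does NOT by itself certify existence.

38·p = 19/18 ≈ 1.0556; existence NOT certified by the union bound.


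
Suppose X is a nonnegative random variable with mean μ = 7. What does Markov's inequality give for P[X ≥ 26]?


μ = E[X] = 7, a = 26.
Markov: P[X ≥ 26] ≤ μ/a = (7)/26 = 7/26.
Numerically: ≈ 0.269.
(Since a = 26 > μ = 7.000, the bound 7/26 is < 1 and informative.)

P[X ≥ 26] ≤ 7/26 ≈ 0.269.


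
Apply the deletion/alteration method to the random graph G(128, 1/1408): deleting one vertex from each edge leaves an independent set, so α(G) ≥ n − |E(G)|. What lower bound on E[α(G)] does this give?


E[|E(G)|] = C(128, 2)·p = 8128 · (1/1408) = 127/22.
E[α(G)] ≥ n − E[|E(G)|] = 128 − 127/22 = 2689/22.
Numerically: ≈ 122.227.
(This is only a lower bound; the true E[α(G)] may be larger.)

E[α(G)] ≥ 2689/22 ≈ 122.227.


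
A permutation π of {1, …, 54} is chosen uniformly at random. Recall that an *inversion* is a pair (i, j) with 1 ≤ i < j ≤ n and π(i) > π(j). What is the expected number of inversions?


Write X = Σ X_I over the C(54, 2) = 1431 pairs i < j, with X_I the indicator of one inversion.
There are 1431 indicators.
For each fixed pair i < j, the values π(i) and π(j) are two distinct elements of {1, …, 54} in uniformly random order; by symmetry P[π(i) > π(j)] = 1/2.
By linearity: E[X] = 1431 · (1/2) = C(54, 2) · (1/2) = 1431/2 = 1431/2 ≈ 715.50000.

E[X] = 1431/2 = 715.50000.


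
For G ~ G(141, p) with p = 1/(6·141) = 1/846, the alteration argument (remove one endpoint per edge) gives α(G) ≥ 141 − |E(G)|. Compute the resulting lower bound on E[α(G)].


E[|E(G)|] = C(141, 2)·p = 9870 · (1/846) = 35/3.
E[α(G)] ≥ n − E[|E(G)|] = 141 − 35/3 = 388/3.
Numerically: ≈ 129.33333.
(This is only a lower bound; the true E[α(G)] may be larger.)

E[α(G)] ≥ 388/3 ≈ 129.33333.


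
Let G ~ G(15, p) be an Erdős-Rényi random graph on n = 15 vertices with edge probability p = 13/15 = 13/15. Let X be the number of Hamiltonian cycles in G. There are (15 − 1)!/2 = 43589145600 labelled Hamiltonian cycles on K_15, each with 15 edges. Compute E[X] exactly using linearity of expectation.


K_15 has (15 − 1)!/2 = 43589145600 labelled Hamiltonian cycles.
For each such Hamiltonian cycle H, let X_H = 1 if all 15 edges of H are present in G. Then P[X_H = 1] = p^{15} = (13/15)^{15} = 51185893014090757/437893890380859375.
By linearity of expectation: E[X] = Σ_H E[X_H] = 43589145600 · p^{15} = 43589145600 · 51185893014090757/437893890380859375 = 367267381606127548722176/72081298828125.
Numerically: E[X] ≈ 5.0952e+09.

E[X] = 43589145600 · (13/15)^{15} = 367267381606127548722176/72081298828125 ≈ 5.0952e+09.


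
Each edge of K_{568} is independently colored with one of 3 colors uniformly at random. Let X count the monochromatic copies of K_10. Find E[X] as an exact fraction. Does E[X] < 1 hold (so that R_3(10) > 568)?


E[X] = C(568, 10) · 3^{1 − 45} = 889446337783744949208 · 3^{−44} = 889446337783744949208/984770902183611232881.
As a reduced fraction: E[X] = 98827370864860549912/109418989131512359209 ≈ 0.903201.
Is E[X] < 1? YES.
Since E[X] < 1, there exists a 3-coloring of K_{568} with no monochromatic K_10; hence R_3(10) > 568.

E[X] = 98827370864860549912/109418989131512359209 ≈ 0.903201; E[X] < 1, so R_3(10) > 568.


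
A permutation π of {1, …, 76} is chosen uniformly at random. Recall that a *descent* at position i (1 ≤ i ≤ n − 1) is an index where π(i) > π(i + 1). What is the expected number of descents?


Write X = Σ X_I over i = 1, …, 75, with X_I the indicator of one descent.
There are 75 indicators.
For each fixed i, the pair (π(i), π(i+1)) is a uniformly random ordered pair of distinct values from {1, …, 76}; by symmetry P[π(i) > π(i+1)] = 1/2.
By linearity: E[X] = 75 · (1/2) = (76 − 1) · (1/2) = 75/2 ≈ 37.50000.

E[X] = 75/2 = 37.50000.


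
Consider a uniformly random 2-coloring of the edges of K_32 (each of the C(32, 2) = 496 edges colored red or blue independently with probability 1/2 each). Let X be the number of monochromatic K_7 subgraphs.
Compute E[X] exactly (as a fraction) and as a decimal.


Let X = Σ_S X_S over the C(32, 7) = 3365856 subsets S of size 7, where X_S = 1 if the K_7 on S is monochromatic.
For a fixed S, the K_7 on S has C(7, 2) = 21 edges. P[all 21 edges red] = (1/2)^21, and likewise for blue, so P[monochromatic] = 2·(1/2)^21 = 2^{1 − 21} = 1/1048576.
By linearity: E[X] = C(32, 7) · 2^{1 − 21} = 3365856 · 1/1048576 = 105183/32768.
Numerically: E[X] ≈ 3.20993.

E[X] = C(32,7)·2^(1−C(7,2)) = 105183/32768 ≈ 3.20993.


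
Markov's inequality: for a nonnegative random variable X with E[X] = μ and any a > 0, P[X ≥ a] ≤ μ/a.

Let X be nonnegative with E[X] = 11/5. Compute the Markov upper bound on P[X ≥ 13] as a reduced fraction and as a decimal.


μ = E[X] = 11/5, a = 13.
Markov: P[X ≥ 13] ≤ μ/a = (11/5)/13 = 11/65.
Numerically: ≈ 0.169231.
(Since a = 13 > μ = 2.200000, the bound 11/65 is < 1 and informative.)

P[X ≥ 13] ≤ 11/65 ≈ 0.169231.


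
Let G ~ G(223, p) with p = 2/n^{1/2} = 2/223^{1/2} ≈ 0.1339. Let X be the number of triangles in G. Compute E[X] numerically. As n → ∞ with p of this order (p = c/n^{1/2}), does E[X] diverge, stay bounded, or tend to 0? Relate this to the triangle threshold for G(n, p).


Number of potential triangles: C(223, 3) = 1823471.
Each occurs with probability p³ ≈ (0.1339)³ ≈ 2.402330e-03.
By linearity: E[X] = C(223, 3)·p³ ≈ 1823471 · 2.402330e-03 ≈ 4380.5794.
Since α = 1/2 < 1, p = c/n^{1/2} ≫ 1/n is above the triangle threshold p ~ 1/n. Asymptotically E[X] ~ (c³/6)·n^{3(1−α)} = (2³/6)·n^{1.5} → ∞; triangles are abundant w.h.p.

E[X] ≈ 4380.5794; in regime p = Θ(1/n^{1/2}) E[X] diverges (above the triangle threshold p ~ 1/n).


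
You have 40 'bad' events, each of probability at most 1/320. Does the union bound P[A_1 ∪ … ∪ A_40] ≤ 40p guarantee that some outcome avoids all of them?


Union bound: P[∪_{i=1}^{40} A_i] ≤ Σ_i P[A_i] ≤ 40·p = 40·(1/320) = 1/8.
Numerically: 1/8 ≈ 0.1250000.
Is 1/8 < 1? YES.
Since P[∪ A_i] ≤ 1/8 < 1, the complement has P[∩ A_i^c] ≥ 1 − 1/8 = 7/8 > 0, so some outcome avoids every A_i.

40·p = 1/8 ≈ 0.1250000; existence CERTIFIED by the union bound.


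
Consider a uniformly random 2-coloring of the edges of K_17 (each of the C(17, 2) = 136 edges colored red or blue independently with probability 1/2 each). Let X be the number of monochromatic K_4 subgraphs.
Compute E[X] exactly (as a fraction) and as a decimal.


Let X = Σ_S X_S over the C(17, 4) = 2380 subsets S of size 4, where X_S = 1 if the K_4 on S is monochromatic.
For a fixed S, the K_4 on S has C(4, 2) = 6 edges. P[all 6 edges red] = (1/2)^6, and likewise for blue, so P[monochromatic] = 2·(1/2)^6 = 2^{1 − 6} = 1/32.
By linearity of expectation: E[X] = C(17, 4) · 2^{1 − 6} = 2380 · 1/32 = 595/8.
Numerically: E[X] ≈ 74.37500.

E[X] = C(17,4)·2^(1−C(4,2)) = 595/8 ≈ 74.37500.


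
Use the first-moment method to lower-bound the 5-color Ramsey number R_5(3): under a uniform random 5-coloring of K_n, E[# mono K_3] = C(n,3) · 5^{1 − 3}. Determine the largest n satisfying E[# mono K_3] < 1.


We need C(n, 3) · 5^{1 − 3} < 1, i.e. C(n, 3) < 5^{3 − 1} = 25.
Check values of n near the boundary:
  n = 3: C(3, 3) = 1; 1 < 25? YES
  n = 4: C(4, 3) = 4; 4 < 25? YES
  n = 5: C(5, 3) = 10; 10 < 25? YES
  n = 6: C(6, 3) = 20; 20 < 25? YES
  n = 7: C(7, 3) = 35; 35 < 25? NO
The largest n with C(n, 3) < 25 is n = 6 (where E[X] = 4/5 ≈ 0.800000). Hence R_5(3) > 6, i.e. R_5(3) ≥ 7.

Largest n = 6; hence R_5(3) > 6.


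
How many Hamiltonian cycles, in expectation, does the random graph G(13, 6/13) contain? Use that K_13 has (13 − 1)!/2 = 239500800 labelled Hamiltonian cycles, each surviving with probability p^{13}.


K_13 has (13 − 1)!/2 = 239500800 labelled Hamiltonian cycles.
For each such Hamiltonian cycle H, let X_H = 1 if all 13 edges of H are present in G. Then P[X_H = 1] = p^{13} = (6/13)^{13} = 13060694016/302875106592253.
By linearity of expectation: E[X] = Σ_H E[X_H] = 239500800 · p^{13} = 239500800 · 13060694016/302875106592253 = 3128046665387212800/302875106592253.
Numerically: E[X] ≈ 1.03e+04.

E[X] = 239500800 · (6/13)^{13} = 3128046665387212800/302875106592253 ≈ 1.03e+04.


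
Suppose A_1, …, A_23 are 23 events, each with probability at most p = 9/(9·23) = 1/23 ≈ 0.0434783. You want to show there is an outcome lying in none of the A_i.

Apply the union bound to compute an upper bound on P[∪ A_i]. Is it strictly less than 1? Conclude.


Union bound: P[∪_{i=1}^{23} A_i] ≤ Σ_i P[A_i] ≤ 23·p = 23·(1/23) = 1.
Numerically: 1 ≈ 1.0000000.
Is 1 < 1? NO.
Since the bound 1 is ≥ 1, the union bound is uninformative here; it does NOT by itself certify existence.

23·p = 1 ≈ 1.0000000; existence NOT certified by the union bound.


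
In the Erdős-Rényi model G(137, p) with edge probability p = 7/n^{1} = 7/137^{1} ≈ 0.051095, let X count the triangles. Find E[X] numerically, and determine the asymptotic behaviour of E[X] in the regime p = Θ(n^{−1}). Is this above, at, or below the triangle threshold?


Number of potential triangles: C(137, 3) = 419220.
Each occurs with probability p³ ≈ (0.051095)³ ≈ 1.3339281e-04.
By linearity: E[X] = C(137, 3)·p³ ≈ 419220 · 1.3339281e-04 ≈ 55.92093.
Here α = 1, so p = 7/n is exactly at the triangle threshold p ~ 1/n. Asymptotically E[X] → c³/6 = 7³/6 = 343/6 ≈ 57.16667, a bounded constant. In this regime the triangle count is asymptotically Poisson(c³/6).

E[X] ≈ 55.92093; in regime p = Θ(1/n^{1}) E[X] stays bounded (at the triangle threshold p ~ 1/n).


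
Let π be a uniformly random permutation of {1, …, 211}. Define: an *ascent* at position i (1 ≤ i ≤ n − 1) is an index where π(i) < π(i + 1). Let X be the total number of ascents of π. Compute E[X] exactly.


Write X = Σ X_I over i = 1, …, 210, with X_I the indicator of one ascent.
There are 210 indicators.
For each fixed i, the pair (π(i), π(i+1)) is a uniformly random ordered pair of distinct values from {1, …, 211}; by symmetry P[π(i) < π(i+1)] = 1/2.
By linearity: E[X] = 210 · (1/2) = (211 − 1) · (1/2) = 105 ≈ 105.0000.

E[X] = 105 = 105.0000.


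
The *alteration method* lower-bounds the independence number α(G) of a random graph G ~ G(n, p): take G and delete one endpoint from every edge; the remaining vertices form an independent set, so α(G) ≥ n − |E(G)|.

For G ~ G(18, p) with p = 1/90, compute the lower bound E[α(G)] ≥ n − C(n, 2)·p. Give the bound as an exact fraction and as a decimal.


E[|E(G)|] = C(18, 2)·p = 153 · (1/90) = 17/10.
E[α(G)] ≥ n − E[|E(G)|] = 18 − 17/10 = 163/10.
Numerically: ≈ 16.30000.
(This is only a lower bound; the true E[α(G)] may be larger.)

E[α(G)] ≥ 163/10 ≈ 16.30000.


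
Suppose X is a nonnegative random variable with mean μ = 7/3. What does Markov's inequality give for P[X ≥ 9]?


μ = E[X] = 7/3, a = 9.
Markov: P[X ≥ 9] ≤ μ/a = (7/3)/9 = 7/27.
Numerically: ≈ 0.259259.
(Since a = 9 > μ = 2.333333, the bound 7/27 is < 1 and informative.)

P[X ≥ 9] ≤ 7/27 ≈ 0.259259.


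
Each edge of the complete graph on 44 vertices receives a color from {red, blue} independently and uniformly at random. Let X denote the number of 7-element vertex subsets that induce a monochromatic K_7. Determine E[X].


Let X = Σ_S X_S over the C(44, 7) = 38320568 subsets S of size 7, where X_S = 1 if the K_7 on S is monochromatic.
For a fixed S, the K_7 on S has C(7, 2) = 21 edges. P[all 21 edges red] = (1/2)^21, and likewise for blue, so P[monochromatic] = 2·(1/2)^21 = 2^{1 − 21} = 1/1048576.
By linearity of expectation: E[X] = C(44, 7) · 2^{1 − 21} = 38320568 · 1/1048576 = 4790071/131072.
Numerically: E[X] ≈ 36.545341.

E[X] = C(44,7)·2^(1−C(7,2)) = 4790071/131072 ≈ 36.545341.


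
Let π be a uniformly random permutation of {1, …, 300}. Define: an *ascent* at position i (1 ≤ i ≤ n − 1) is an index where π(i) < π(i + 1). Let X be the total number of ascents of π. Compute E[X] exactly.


Write X = Σ X_I over i = 1, …, 299, with X_I the indicator of one ascent.
There are 299 indicators.
For each fixed i, the pair (π(i), π(i+1)) is a uniformly random ordered pair of distinct values from {1, …, 300}; by symmetry P[π(i) < π(i+1)] = 1/2.
By linearity: E[X] = 299 · (1/2) = (300 − 1) · (1/2) = 299/2 ≈ 149.50000.

E[X] = 299/2 = 149.50000.


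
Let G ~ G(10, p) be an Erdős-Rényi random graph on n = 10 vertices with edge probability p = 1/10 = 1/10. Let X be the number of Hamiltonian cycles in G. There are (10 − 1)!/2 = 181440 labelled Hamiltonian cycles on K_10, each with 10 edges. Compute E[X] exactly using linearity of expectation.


K_10 has (10 − 1)!/2 = 181440 labelled Hamiltonian cycles.
For each such Hamiltonian cycle H, let X_H = 1 if all 10 edges of H are present in G. Then P[X_H = 1] = p^{10} = (1/10)^{10} = 1/10000000000.
By linearity: E[X] = Σ_H E[X_H] = 181440 · p^{10} = 181440 · 1/10000000000 = 567/31250000.
Numerically: E[X] ≈ 1.8144e-05.

E[X] = 181440 · (1/10)^{10} = 567/31250000 ≈ 1.8144e-05.


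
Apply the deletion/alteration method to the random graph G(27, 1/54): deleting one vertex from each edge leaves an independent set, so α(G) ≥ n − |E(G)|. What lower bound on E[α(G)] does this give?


E[|E(G)|] = C(27, 2)·p = 351 · (1/54) = 13/2.
E[α(G)] ≥ n − E[|E(G)|] = 27 − 13/2 = 41/2.
Numerically: ≈ 20.500000.
(This is only a lower bound; the true E[α(G)] may be larger.)

E[α(G)] ≥ 41/2 ≈ 20.500000.


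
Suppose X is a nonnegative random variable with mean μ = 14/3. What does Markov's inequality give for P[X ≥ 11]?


μ = E[X] = 14/3, a = 11.
Markov: P[X ≥ 11] ≤ μ/a = (14/3)/11 = 14/33.
Numerically: ≈ 0.424.
(Since a = 11 > μ = 4.667, the bound 14/33 is < 1 and informative.)

P[X ≥ 11] ≤ 14/33 ≈ 0.424.


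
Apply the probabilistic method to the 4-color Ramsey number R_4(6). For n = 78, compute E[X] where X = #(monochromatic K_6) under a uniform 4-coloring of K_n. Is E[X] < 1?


E[X] = C(78, 6) · 4^{1 − 15} = 256851595 · 4^{−14} = 256851595/268435456.
As a reduced fraction: E[X] = 256851595/268435456 ≈ 0.95685.
Is E[X] < 1? YES.
Since E[X] < 1, there exists a 4-coloring of K_{78} with no monochromatic K_6; hence R_4(6) > 78.

E[X] = 256851595/268435456 ≈ 0.95685; E[X] < 1, so R_4(6) > 78.


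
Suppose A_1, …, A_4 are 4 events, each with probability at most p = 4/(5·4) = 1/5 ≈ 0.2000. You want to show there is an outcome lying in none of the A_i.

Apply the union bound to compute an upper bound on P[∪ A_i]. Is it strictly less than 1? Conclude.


Union bound: P[∪_{i=1}^{4} A_i] ≤ Σ_i P[A_i] ≤ 4·p = 4·(1/5) = 4/5.
Numerically: 4/5 ≈ 0.8000.
Is 4/5 < 1? YES.
Since P[∪ A_i] ≤ 4/5 < 1, the complement has P[∩ A_i^c] ≥ 1 − 4/5 = 1/5 > 0, so some outcome avoids every A_i.

4·p = 4/5 ≈ 0.8000; existence CERTIFIED by the union bound.


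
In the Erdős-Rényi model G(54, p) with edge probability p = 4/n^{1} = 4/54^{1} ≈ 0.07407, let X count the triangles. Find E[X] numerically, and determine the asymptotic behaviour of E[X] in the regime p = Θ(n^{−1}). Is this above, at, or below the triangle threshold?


Number of potential triangles: C(54, 3) = 24804.
Each occurs with probability p³ ≈ (0.07407)³ ≈ 4.064421e-04.
By linearity: E[X] = C(54, 3)·p³ ≈ 24804 · 4.064421e-04 ≈ 10.0814.
Here α = 1, so p = 4/n is exactly at the triangle threshold p ~ 1/n. Asymptotically E[X] → c³/6 = 4³/6 = 32/3 ≈ 10.6667, a bounded constant. In this regime the triangle count is asymptotically Poisson(c³/6).

E[X] ≈ 10.0814; in regime p = Θ(1/n^{1}) E[X] stays bounded (at the triangle threshold p ~ 1/n).


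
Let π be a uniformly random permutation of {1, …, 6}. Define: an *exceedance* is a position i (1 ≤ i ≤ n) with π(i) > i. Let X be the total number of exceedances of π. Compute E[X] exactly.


Write X = Σ_{i=1}^{6} X_i, where X_i = 1_{π(i) > i}.
For each fixed i, π(i) is uniform over {1, …, 6} (marginal of a uniform permutation), so P[π(i) > i] = (n − i)/n. Summing: Σ_{i=1}^{6} (n − i)/n = (0 + 1 + … + 5)/6 = 6(6 − 1)/(2·6) = (6 − 1)/2.
Hence E[X] = Σ_{i=1}^{6} (6 − i)/6 = 5/2 ≈ 2.50000.

E[X] = 5/2 = 2.50000.


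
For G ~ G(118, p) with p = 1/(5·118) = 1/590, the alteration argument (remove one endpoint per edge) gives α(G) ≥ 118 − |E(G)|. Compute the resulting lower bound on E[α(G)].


E[|E(G)|] = C(118, 2)·p = 6903 · (1/590) = 117/10.
E[α(G)] ≥ n − E[|E(G)|] = 118 − 117/10 = 1063/10.
Numerically: ≈ 106.300.
(This is only a lower bound; the true E[α(G)] may be larger.)

E[α(G)] ≥ 1063/10 ≈ 106.300.


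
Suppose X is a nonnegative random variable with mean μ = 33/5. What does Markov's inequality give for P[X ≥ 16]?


μ = E[X] = 33/5, a = 16.
Markov: P[X ≥ 16] ≤ μ/a = (33/5)/16 = 33/80.
Numerically: ≈ 0.4125.
(Since a = 16 > μ = 6.6000, the bound 33/80 is < 1 and informative.)

P[X ≥ 16] ≤ 33/80 ≈ 0.4125.


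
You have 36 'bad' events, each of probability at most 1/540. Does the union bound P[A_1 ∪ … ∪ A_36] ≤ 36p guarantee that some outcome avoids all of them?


Union bound: P[∪_{i=1}^{36} A_i] ≤ Σ_i P[A_i] ≤ 36·p = 36·(1/540) = 1/15.
Numerically: 1/15 ≈ 0.067.
Is 1/15 < 1? YES.
Since P[∪ A_i] ≤ 1/15 < 1, the complement has P[∩ A_i^c] ≥ 1 − 1/15 = 14/15 > 0, so some outcome avoids every A_i.

36·p = 1/15 ≈ 0.067; existence CERTIFIED by the union bound.


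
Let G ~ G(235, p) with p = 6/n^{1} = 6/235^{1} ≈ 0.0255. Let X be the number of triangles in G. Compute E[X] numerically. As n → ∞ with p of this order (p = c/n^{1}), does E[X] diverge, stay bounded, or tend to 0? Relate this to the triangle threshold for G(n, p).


Number of potential triangles: C(235, 3) = 2135445.
Each occurs with probability p³ ≈ (0.0255)³ ≈ 1.66437e-05.
By linearity: E[X] = C(235, 3)·p³ ≈ 2135445 · 1.66437e-05 ≈ 35.542.
Here α = 1, so p = 6/n is exactly at the triangle threshold p ~ 1/n. Asymptotically E[X] → c³/6 = 6³/6 = 36 ≈ 36.000, a bounded constant. In this regime the triangle count is asymptotically Poisson(c³/6).

E[X] ≈ 35.542; in regime p = Θ(1/n^{1}) E[X] stays bounded (at the triangle threshold p ~ 1/n).


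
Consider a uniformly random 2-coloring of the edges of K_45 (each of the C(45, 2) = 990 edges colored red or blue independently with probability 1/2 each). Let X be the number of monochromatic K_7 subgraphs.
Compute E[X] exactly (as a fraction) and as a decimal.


Let X = Σ_S X_S over the C(45, 7) = 45379620 subsets S of size 7, where X_S = 1 if the K_7 on S is monochromatic.
For a fixed S, the K_7 on S has C(7, 2) = 21 edges. P[all 21 edges red] = (1/2)^21, and likewise for blue, so P[monochromatic] = 2·(1/2)^21 = 2^{1 − 21} = 1/1048576.
Summing: E[X] = C(45, 7) · 2^{1 − 21} = 45379620 · 1/1048576 = 11344905/262144.
Numerically: E[X] ≈ 43.2774.

E[X] = C(45,7)·2^(1−C(7,2)) = 11344905/262144 ≈ 43.2774.


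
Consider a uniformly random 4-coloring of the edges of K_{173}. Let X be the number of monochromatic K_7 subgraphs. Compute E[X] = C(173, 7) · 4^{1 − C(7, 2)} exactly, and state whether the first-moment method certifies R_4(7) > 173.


E[X] = C(173, 7) · 4^{1 − 21} = 813769676772 · 4^{−20} = 813769676772/1099511627776.
As a reduced fraction: E[X] = 203442419193/274877906944 ≈ 0.740.
Is E[X] < 1? YES.
Since E[X] < 1, there exists a 4-coloring of K_{173} with no monochromatic K_7; hence R_4(7) > 173.

E[X] = 203442419193/274877906944 ≈ 0.740; E[X] < 1, so R_4(7) > 173.


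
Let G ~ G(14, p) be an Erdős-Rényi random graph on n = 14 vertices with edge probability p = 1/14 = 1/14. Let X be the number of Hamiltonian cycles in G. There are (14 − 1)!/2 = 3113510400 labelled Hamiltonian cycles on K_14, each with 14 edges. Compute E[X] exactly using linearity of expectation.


K_14 has (14 − 1)!/2 = 3113510400 labelled Hamiltonian cycles.
For each such Hamiltonian cycle H, let X_H = 1 if all 14 edges of H are present in G. Then P[X_H = 1] = p^{14} = (1/14)^{14} = 1/11112006825558016.
By linearity: E[X] = Σ_H E[X_H] = 3113510400 · p^{14} = 3113510400 · 1/11112006825558016 = 868725/3100448333024.
Numerically: E[X] ≈ 2.80193e-07.

E[X] = 3113510400 · (1/14)^{14} = 868725/3100448333024 ≈ 2.80193e-07.


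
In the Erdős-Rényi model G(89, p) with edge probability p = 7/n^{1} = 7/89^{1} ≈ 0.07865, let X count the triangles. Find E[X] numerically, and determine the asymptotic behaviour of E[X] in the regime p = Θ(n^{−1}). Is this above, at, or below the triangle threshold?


Number of potential triangles: C(89, 3) = 113564.
Each occurs with probability p³ ≈ (0.07865)³ ≈ 4.865462e-04.
By linearity: E[X] = C(89, 3)·p³ ≈ 113564 · 4.865462e-04 ≈ 55.2541.
Here α = 1, so p = 7/n is exactly at the triangle threshold p ~ 1/n. Asymptotically E[X] → c³/6 = 7³/6 = 343/6 ≈ 57.1667, a bounded constant. In this regime the triangle count is asymptotically Poisson(c³/6).

E[X] ≈ 55.2541; in regime p = Θ(1/n^{1}) E[X] stays bounded (at the triangle threshold p ~ 1/n).


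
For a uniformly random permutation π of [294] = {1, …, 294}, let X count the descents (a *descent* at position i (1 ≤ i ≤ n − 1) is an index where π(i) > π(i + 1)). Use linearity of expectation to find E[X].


Write X = Σ X_I over i = 1, …, 293, with X_I the indicator of one descent.
There are 293 indicators.
For each fixed i, the pair (π(i), π(i+1)) is a uniformly random ordered pair of distinct values from {1, …, 294}; by symmetry P[π(i) > π(i+1)] = 1/2.
By linearity: E[X] = 293 · (1/2) = (294 − 1) · (1/2) = 293/2 ≈ 146.500.

E[X] = 293/2 = 146.500.


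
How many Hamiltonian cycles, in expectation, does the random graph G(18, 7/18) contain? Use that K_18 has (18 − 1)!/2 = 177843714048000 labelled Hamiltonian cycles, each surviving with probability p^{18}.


K_18 has (18 − 1)!/2 = 177843714048000 labelled Hamiltonian cycles.
For each such Hamiltonian cycle H, let X_H = 1 if all 18 edges of H are present in G. Then P[X_H = 1] = p^{18} = (7/18)^{18} = 1628413597910449/39346408075296537575424.
Summing the indicators: E[X] = Σ_H E[X_H] = 177843714048000 · p^{18} = 177843714048000 · 1628413597910449/39346408075296537575424 = 24246874921186846803875/3294258113514384.
Numerically: E[X] ≈ 7.36e+06.

E[X] = 177843714048000 · (7/18)^{18} = 24246874921186846803875/3294258113514384 ≈ 7.36e+06.
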